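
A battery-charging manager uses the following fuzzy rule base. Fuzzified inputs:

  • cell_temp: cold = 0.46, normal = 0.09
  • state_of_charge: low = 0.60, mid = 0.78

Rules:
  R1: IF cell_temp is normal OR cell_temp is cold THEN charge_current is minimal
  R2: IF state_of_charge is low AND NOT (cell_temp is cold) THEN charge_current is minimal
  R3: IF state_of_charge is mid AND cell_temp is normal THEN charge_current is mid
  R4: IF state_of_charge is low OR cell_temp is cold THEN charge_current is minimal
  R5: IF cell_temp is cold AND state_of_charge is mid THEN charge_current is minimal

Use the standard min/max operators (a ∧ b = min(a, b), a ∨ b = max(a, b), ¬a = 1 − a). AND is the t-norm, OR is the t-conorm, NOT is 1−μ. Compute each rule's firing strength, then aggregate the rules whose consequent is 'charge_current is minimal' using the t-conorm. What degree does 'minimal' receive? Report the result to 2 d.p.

0.60

R1: normal=0.09, cold=0.46; OR[max(a, b)] → w = 0.46
R2: low=0.60, ¬cold=1−0.46=0.54; AND[min(a, b)] → w = 0.54
R3: mid=0.78, normal=0.09; AND[min(a, b)] → w = 0.09
R4: low=0.60, cold=0.46; OR[max(a, b)] → w = 0.60
R5: cold=0.46, mid=0.78; AND[min(a, b)] → w = 0.46
Rules with consequent 'minimal': {R1, R2, R4, R5} → strengths 0.46, 0.54, 0.60, 0.46
Aggregate via t-conorm [max(a, b)]: 0.60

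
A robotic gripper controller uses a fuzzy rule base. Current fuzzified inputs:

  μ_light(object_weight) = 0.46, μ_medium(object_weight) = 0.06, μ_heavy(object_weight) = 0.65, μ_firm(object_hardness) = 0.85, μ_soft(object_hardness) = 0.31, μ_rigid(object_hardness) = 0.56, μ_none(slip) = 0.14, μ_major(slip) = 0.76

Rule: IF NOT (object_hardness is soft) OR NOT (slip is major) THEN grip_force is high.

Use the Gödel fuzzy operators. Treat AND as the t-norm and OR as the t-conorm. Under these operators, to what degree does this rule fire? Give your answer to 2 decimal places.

0.69

firing strength: ¬soft=1−0.31=0.69, ¬major=1−0.76=0.24; OR[max(a, b)] → w = 0.69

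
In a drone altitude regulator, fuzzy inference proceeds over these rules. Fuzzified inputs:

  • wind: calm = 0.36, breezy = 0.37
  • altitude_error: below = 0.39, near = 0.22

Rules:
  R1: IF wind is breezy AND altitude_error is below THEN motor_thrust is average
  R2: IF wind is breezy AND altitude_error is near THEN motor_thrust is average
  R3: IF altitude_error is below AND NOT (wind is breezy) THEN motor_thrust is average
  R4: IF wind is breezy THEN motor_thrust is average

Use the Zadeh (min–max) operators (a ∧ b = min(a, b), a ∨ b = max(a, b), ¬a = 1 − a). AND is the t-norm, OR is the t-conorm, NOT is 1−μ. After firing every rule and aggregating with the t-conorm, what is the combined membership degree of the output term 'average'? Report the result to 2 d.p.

0.39

R1: breezy=0.37, below=0.39; AND[min(a, b)] → w = 0.37
R2: breezy=0.37, near=0.22; AND[min(a, b)] → w = 0.22
R3: below=0.39, ¬breezy=1−0.37=0.63; AND[min(a, b)] → w = 0.39
R4: breezy=0.37 → w = 0.37
Rules with consequent 'average': {R1, R2, R3, R4} → strengths 0.37, 0.22, 0.39, 0.37
Aggregate via t-conorm [max(a, b)]: 0.39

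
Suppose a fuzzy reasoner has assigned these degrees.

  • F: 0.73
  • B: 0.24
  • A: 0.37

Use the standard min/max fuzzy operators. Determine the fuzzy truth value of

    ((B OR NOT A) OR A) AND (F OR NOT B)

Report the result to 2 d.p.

0.63

NOT A = 1 − 0.37 = 0.63
B OR NOT A = max(a, b) on (0.24, 0.63) = 0.63
(B OR NOT A) OR A = max(a, b) on (0.63, 0.37) = 0.63
NOT B = 1 − 0.24 = 0.76
F OR NOT B = max(a, b) on (0.73, 0.76) = 0.76
((B OR NOT A) OR A) AND (F OR NOT B) = min(a, b) on (0.63, 0.76) = 0.63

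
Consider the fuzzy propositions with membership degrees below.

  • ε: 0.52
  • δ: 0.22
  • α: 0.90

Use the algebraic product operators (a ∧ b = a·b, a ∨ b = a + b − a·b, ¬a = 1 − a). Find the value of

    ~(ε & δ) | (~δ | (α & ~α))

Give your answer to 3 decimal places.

0.977

ε & δ = a·b on (0.5200, 0.2200) = 0.1144
~(ε & δ) = 1 − 0.1144 = 0.8856
~δ = 1 − 0.2200 = 0.7800
~α = 1 − 0.9000 = 0.1000
α & ~α = a·b on (0.9000, 0.1000) = 0.0900
~δ | (α & ~α) = a + b − a·b on (0.7800, 0.0900) = 0.7998
~(ε & δ) | (~δ | (α & ~α)) = a + b − a·b on (0.8856, 0.7998) = 0.9771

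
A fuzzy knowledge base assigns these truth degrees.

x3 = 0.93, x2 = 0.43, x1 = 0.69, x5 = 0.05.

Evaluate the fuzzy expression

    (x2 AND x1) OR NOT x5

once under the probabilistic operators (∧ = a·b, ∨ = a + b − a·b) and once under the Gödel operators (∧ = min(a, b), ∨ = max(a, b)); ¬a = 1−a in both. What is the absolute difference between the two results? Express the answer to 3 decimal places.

Under probabilistic:
  x2 AND x1 = a·b on (0.4300, 0.6900) = 0.2967
  NOT x5 = 1 − 0.0500 = 0.9500
  (x2 AND x1) OR NOT x5 = a + b − a·b on (0.2967, 0.9500) = 0.9648
  → value = 0.9648
Under Gödel:
  x2 AND x1 = min(a, b) on (0.43, 0.69) = 0.43
  NOT x5 = 1 − 0.05 = 0.95
  (x2 AND x1) OR NOT x5 = max(a, b) on (0.43, 0.95) = 0.95
  → value = 0.9500
|0.9648 − 0.9500| = 0.015

0.015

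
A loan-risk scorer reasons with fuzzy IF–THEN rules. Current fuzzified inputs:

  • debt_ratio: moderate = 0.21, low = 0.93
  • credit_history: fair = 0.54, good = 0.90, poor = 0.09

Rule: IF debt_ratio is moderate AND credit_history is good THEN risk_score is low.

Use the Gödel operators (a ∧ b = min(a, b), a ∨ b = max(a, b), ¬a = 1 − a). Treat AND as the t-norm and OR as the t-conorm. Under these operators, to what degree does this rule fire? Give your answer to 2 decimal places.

firing strength: moderate=0.21, good=0.90; AND[min(a, b)] → w = 0.21

0.21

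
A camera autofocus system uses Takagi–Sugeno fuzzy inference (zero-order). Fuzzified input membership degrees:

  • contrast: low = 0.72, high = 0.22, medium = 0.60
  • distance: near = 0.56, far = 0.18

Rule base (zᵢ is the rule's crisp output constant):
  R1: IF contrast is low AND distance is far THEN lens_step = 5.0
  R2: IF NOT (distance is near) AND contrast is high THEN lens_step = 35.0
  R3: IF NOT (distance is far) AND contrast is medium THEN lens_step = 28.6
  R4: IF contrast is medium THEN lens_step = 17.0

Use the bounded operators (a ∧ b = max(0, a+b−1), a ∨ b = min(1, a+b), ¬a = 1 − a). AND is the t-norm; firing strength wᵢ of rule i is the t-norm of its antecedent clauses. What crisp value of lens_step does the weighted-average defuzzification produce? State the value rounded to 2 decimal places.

R1 (z=5.0): low=0.72, far=0.18; AND[max(0, a+b−1)] → w = 0.00
R2 (z=35.0): ¬near=1−0.56=0.44, high=0.22; AND[max(0, a+b−1)] → w = 0.00
R3 (z=28.6): ¬far=1−0.18=0.82, medium=0.60; AND[max(0, a+b−1)] → w = 0.42
R4 (z=17.0): medium=0.60 → w = 0.60
Weighted average = (0.00·5.0 + 0.00·35.0 + 0.42·28.6 + 0.60·17.0) / (0.00 + 0.00 + 0.42 + 0.60)
  = 22.2120 / 1.0200 = 21.78

21.78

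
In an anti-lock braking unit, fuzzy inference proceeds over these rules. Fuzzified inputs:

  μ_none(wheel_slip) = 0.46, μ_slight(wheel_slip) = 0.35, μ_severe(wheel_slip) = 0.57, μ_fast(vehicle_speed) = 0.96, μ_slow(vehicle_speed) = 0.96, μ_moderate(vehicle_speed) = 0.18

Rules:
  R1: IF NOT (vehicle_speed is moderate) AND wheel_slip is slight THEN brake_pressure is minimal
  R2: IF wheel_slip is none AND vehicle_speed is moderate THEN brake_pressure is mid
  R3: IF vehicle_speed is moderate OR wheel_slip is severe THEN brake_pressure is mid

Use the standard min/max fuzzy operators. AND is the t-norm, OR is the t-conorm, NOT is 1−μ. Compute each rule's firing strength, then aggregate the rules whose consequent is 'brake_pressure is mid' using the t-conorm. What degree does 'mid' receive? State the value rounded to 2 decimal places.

R1: ¬moderate=1−0.18=0.82, slight=0.35; AND[min(a, b)] → w = 0.35
R2: none=0.46, moderate=0.18; AND[min(a, b)] → w = 0.18
R3: moderate=0.18, severe=0.57; OR[max(a, b)] → w = 0.57
Rules with consequent 'mid': {R2, R3} → strengths 0.18, 0.57
Aggregate via t-conorm [max(a, b)]: 0.57

0.57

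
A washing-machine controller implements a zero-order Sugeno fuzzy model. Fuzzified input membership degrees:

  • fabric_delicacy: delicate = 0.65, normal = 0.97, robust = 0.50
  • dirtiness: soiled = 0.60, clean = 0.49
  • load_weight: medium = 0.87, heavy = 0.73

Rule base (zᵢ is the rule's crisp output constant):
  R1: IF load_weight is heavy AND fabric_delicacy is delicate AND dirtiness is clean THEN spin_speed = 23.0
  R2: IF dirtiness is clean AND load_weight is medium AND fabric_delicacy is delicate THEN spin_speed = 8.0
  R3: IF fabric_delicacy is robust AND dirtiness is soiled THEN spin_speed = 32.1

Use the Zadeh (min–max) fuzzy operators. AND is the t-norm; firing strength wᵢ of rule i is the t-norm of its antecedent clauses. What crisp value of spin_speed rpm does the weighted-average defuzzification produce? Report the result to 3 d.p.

R1 (z=23.0): heavy=0.73, delicate=0.65, clean=0.49; AND[min(a, b)] → w = 0.49
R2 (z=8.0): clean=0.49, medium=0.87, delicate=0.65; AND[min(a, b)] → w = 0.49
R3 (z=32.1): robust=0.50, soiled=0.60; AND[min(a, b)] → w = 0.50
Weighted average = (0.49·23.0 + 0.49·8.0 + 0.50·32.1) / (0.49 + 0.49 + 0.50)
  = 31.2400 / 1.4800 = 21.108

21.108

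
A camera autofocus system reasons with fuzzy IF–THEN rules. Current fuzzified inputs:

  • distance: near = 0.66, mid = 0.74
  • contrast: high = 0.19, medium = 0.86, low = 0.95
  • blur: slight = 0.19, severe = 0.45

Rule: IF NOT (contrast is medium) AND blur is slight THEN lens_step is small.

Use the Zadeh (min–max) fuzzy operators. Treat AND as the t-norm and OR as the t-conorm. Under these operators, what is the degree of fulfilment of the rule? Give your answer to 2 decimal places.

firing strength: ¬medium=1−0.86=0.14, slight=0.19; AND[min(a, b)] → w = 0.14

0.14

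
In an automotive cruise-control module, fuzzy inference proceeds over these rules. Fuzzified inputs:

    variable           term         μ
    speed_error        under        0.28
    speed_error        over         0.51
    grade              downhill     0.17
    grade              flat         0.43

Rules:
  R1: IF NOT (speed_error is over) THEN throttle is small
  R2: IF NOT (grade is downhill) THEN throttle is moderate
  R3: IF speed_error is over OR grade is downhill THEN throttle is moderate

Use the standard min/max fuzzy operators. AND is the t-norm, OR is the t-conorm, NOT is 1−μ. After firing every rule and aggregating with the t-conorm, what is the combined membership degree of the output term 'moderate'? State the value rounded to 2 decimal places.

R1: ¬over=1−0.51=0.49 → w = 0.49
R2: ¬downhill=1−0.17=0.83 → w = 0.83
R3: over=0.51, downhill=0.17; OR[max(a, b)] → w = 0.51
Rules with consequent 'moderate': {R2, R3} → strengths 0.83, 0.51
Aggregate via t-conorm [max(a, b)]: 0.83

0.83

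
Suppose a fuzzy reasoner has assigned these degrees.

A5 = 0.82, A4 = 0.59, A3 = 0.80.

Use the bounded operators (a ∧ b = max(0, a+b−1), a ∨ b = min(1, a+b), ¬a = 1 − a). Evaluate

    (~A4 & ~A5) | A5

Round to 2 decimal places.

~A4 = 1 − 0.59 = 0.41
~A5 = 1 − 0.82 = 0.18
~A4 & ~A5 = max(0, a+b−1) on (0.41, 0.18) = 0.00
(~A4 & ~A5) | A5 = min(1, a+b) on (0.00, 0.82) = 0.82

0.82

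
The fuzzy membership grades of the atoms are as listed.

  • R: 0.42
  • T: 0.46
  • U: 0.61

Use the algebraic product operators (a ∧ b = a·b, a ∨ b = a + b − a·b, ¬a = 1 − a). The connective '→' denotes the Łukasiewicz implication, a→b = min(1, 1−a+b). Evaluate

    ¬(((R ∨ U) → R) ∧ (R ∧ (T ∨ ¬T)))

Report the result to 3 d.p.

R ∨ U = a + b − a·b on (0.4200, 0.6100) = 0.7738
(R ∨ U) → R  [Łukasiewicz: min(1, 1−a+b)] with a=0.7738, b=0.4200 → 0.6462
¬T = 1 − 0.4600 = 0.5400
T ∨ ¬T = a + b − a·b on (0.4600, 0.5400) = 0.7516
R ∧ (T ∨ ¬T) = a·b on (0.4200, 0.7516) = 0.3157
((R ∨ U) → R) ∧ (R ∧ (T ∨ ¬T)) = a·b on (0.6462, 0.3157) = 0.2040
¬(((R ∨ U) → R) ∧ (R ∧ (T ∨ ¬T))) = 1 − 0.2040 = 0.7960

0.796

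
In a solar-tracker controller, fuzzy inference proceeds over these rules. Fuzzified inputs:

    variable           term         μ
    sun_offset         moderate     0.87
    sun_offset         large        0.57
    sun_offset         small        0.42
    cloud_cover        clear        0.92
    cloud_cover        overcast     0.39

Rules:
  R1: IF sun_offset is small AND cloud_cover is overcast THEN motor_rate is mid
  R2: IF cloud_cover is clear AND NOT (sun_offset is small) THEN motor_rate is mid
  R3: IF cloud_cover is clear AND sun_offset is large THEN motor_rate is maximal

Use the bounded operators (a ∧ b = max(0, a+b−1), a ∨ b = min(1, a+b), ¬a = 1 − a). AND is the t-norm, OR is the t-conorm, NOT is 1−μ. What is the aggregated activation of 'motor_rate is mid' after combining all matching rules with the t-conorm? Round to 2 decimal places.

0.50

R1: small=0.42, overcast=0.39; AND[max(0, a+b−1)] → w = 0.00
R2: clear=0.92, ¬small=1−0.42=0.58; AND[max(0, a+b−1)] → w = 0.50
R3: clear=0.92, large=0.57; AND[max(0, a+b−1)] → w = 0.49
Rules with consequent 'mid': {R1, R2} → strengths 0.00, 0.50
Aggregate via t-conorm [min(1, a+b)]: 0.50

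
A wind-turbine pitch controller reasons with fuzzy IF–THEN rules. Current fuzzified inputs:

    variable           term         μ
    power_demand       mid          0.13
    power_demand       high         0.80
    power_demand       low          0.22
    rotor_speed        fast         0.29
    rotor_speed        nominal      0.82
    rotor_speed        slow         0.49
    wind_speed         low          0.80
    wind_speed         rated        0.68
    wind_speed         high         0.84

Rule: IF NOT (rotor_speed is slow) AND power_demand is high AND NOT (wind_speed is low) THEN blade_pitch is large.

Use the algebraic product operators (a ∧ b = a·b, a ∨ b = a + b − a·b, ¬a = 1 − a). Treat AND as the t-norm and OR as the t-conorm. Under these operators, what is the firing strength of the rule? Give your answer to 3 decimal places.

0.082

firing strength: ¬slow=1−0.49=0.51, high=0.80, ¬low=1−0.80=0.20; AND[a·b] → w = 0.0816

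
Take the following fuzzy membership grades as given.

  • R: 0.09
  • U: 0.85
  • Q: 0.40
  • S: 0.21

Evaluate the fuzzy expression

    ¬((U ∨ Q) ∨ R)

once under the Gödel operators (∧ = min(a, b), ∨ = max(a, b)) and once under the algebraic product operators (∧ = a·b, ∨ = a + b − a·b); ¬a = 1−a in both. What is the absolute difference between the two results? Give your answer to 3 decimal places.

Under Gödel:
  U ∨ Q = max(a, b) on (0.85, 0.40) = 0.85
  (U ∨ Q) ∨ R = max(a, b) on (0.85, 0.09) = 0.85
  ¬((U ∨ Q) ∨ R) = 1 − 0.85 = 0.15
  → value = 0.1500
Under algebraic product:
  U ∨ Q = a + b − a·b on (0.8500, 0.4000) = 0.9100
  (U ∨ Q) ∨ R = a + b − a·b on (0.9100, 0.0900) = 0.9181
  ¬((U ∨ Q) ∨ R) = 1 − 0.9181 = 0.0819
  → value = 0.0819
|0.1500 − 0.0819| = 0.068

0.068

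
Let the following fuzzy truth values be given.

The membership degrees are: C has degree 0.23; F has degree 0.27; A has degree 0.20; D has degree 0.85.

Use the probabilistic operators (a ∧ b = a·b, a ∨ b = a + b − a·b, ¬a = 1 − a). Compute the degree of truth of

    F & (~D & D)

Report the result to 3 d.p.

~D = 1 − 0.8500 = 0.1500
~D & D = a·b on (0.1500, 0.8500) = 0.1275
F & (~D & D) = a·b on (0.2700, 0.1275) = 0.0344

0.034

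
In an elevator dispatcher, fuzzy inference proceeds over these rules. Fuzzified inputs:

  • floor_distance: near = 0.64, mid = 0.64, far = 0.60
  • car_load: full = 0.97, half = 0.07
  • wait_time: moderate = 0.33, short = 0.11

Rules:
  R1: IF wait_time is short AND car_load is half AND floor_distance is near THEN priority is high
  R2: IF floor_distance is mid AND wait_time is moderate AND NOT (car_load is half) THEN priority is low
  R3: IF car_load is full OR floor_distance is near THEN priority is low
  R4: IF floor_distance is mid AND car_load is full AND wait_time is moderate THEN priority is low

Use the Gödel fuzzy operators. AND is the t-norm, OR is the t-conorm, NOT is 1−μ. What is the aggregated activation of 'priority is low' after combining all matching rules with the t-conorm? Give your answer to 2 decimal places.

0.97

R1: short=0.11, half=0.07, near=0.64; AND[min(a, b)] → w = 0.07
R2: mid=0.64, moderate=0.33, ¬half=1−0.07=0.93; AND[min(a, b)] → w = 0.33
R3: full=0.97, near=0.64; OR[max(a, b)] → w = 0.97
R4: mid=0.64, full=0.97, moderate=0.33; AND[min(a, b)] → w = 0.33
Rules with consequent 'low': {R2, R3, R4} → strengths 0.33, 0.97, 0.33
Aggregate via t-conorm [max(a, b)]: 0.97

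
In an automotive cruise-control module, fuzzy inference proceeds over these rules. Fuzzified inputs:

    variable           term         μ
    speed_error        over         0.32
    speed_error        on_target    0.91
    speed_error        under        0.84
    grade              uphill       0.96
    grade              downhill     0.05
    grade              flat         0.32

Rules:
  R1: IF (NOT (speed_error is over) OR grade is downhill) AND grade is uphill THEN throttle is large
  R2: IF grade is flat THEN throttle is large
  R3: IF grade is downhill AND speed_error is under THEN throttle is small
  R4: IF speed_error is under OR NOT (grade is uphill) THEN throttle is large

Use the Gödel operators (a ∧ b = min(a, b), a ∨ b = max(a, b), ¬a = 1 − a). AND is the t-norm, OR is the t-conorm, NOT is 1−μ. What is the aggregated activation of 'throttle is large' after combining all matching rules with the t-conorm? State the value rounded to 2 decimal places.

R1: (¬over=1−0.32=0.68 OR downhill=0.05) = 0.68; AND[min(a, b)] with uphill=0.96 → w = 0.68
R2: flat=0.32 → w = 0.32
R3: downhill=0.05, under=0.84; AND[min(a, b)] → w = 0.05
R4: under=0.84, ¬uphill=1−0.96=0.04; OR[max(a, b)] → w = 0.84
Rules with consequent 'large': {R1, R2, R4} → strengths 0.68, 0.32, 0.84
Aggregate via t-conorm [max(a, b)]: 0.84

0.84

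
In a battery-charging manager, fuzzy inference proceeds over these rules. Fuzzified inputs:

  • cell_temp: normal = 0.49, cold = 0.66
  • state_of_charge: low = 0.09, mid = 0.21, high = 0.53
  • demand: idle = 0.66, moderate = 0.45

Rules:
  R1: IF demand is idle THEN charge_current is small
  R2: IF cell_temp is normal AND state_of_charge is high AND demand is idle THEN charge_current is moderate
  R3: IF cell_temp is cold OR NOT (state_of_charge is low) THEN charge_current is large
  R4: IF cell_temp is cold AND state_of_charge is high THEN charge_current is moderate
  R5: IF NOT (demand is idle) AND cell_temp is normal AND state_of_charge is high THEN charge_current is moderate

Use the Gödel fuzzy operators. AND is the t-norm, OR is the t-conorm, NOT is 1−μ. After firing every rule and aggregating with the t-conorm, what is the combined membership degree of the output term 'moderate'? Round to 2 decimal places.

0.53

R1: idle=0.66 → w = 0.66
R2: normal=0.49, high=0.53, idle=0.66; AND[min(a, b)] → w = 0.49
R3: cold=0.66, ¬low=1−0.09=0.91; OR[max(a, b)] → w = 0.91
R4: cold=0.66, high=0.53; AND[min(a, b)] → w = 0.53
R5: ¬idle=1−0.66=0.34, normal=0.49, high=0.53; AND[min(a, b)] → w = 0.34
Rules with consequent 'moderate': {R2, R4, R5} → strengths 0.49, 0.53, 0.34
Aggregate via t-conorm [max(a, b)]: 0.53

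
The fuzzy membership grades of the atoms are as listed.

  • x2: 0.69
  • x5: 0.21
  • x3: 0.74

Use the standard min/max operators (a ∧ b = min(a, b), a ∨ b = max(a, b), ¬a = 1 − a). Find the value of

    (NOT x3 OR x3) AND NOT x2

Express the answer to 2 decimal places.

NOT x3 = 1 − 0.74 = 0.26
NOT x3 OR x3 = max(a, b) on (0.26, 0.74) = 0.74
NOT x2 = 1 − 0.69 = 0.31
(NOT x3 OR x3) AND NOT x2 = min(a, b) on (0.74, 0.31) = 0.31

0.31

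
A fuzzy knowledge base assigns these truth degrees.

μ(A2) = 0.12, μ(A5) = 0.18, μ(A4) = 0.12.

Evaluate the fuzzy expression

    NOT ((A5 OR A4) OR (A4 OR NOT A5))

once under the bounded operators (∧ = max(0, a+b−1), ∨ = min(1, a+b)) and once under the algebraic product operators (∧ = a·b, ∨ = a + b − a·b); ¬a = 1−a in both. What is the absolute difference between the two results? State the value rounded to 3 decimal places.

Under bounded:
  A5 OR A4 = min(1, a+b) on (0.18, 0.12) = 0.30
  NOT A5 = 1 − 0.18 = 0.82
  A4 OR NOT A5 = min(1, a+b) on (0.12, 0.82) = 0.94
  (A5 OR A4) OR (A4 OR NOT A5) = min(1, a+b) on (0.30, 0.94) = 1.00
  NOT ((A5 OR A4) OR (A4 OR NOT A5)) = 1 − 1.00 = 0.00
  → value = 0.0000
Under algebraic product:
  A5 OR A4 = a + b − a·b on (0.1800, 0.1200) = 0.2784
  NOT A5 = 1 − 0.1800 = 0.8200
  A4 OR NOT A5 = a + b − a·b on (0.1200, 0.8200) = 0.8416
  (A5 OR A4) OR (A4 OR NOT A5) = a + b − a·b on (0.2784, 0.8416) = 0.8857
  NOT ((A5 OR A4) OR (A4 OR NOT A5)) = 1 − 0.8857 = 0.1143
  → value = 0.1143
|0.0000 − 0.1143| = 0.114

0.114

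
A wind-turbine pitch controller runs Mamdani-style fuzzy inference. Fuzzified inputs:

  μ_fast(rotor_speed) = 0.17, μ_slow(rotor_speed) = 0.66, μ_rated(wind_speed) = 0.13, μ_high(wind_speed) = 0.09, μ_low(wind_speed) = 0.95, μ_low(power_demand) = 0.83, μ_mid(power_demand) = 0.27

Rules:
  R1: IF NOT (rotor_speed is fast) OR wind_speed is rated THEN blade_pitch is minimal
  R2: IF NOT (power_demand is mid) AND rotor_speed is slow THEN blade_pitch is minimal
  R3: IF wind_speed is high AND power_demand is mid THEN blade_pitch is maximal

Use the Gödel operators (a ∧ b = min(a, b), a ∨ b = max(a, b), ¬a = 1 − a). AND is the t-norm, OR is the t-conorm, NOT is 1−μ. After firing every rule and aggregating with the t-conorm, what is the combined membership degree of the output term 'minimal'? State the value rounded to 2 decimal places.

0.83

R1: ¬fast=1−0.17=0.83, rated=0.13; OR[max(a, b)] → w = 0.83
R2: ¬mid=1−0.27=0.73, slow=0.66; AND[min(a, b)] → w = 0.66
R3: high=0.09, mid=0.27; AND[min(a, b)] → w = 0.09
Rules with consequent 'minimal': {R1, R2} → strengths 0.83, 0.66
Aggregate via t-conorm [max(a, b)]: 0.83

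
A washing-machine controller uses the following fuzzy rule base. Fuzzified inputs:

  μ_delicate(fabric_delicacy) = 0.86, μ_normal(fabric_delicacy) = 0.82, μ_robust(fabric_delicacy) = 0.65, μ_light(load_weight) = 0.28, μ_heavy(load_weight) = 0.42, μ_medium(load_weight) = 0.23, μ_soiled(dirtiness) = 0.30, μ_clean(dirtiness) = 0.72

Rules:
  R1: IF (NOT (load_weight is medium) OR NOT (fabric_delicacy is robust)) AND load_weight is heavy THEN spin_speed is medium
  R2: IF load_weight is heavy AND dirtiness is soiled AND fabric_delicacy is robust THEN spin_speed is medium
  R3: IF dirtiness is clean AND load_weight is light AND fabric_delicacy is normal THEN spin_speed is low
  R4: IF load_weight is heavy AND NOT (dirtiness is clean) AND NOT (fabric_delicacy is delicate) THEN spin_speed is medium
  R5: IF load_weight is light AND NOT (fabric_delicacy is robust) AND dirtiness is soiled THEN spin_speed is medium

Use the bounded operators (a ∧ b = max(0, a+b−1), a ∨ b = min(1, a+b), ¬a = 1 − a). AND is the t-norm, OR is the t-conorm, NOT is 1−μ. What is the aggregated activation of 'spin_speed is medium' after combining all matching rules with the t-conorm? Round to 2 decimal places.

R1: (¬medium=1−0.23=0.77 OR ¬robust=1−0.65=0.35) = 1.00; AND[max(0, a+b−1)] with heavy=0.42 → w = 0.42
R2: heavy=0.42, soiled=0.30, robust=0.65; AND[max(0, a+b−1)] → w = 0.00
R3: clean=0.72, light=0.28, normal=0.82; AND[max(0, a+b−1)] → w = 0.00
R4: heavy=0.42, ¬clean=1−0.72=0.28, ¬delicate=1−0.86=0.14; AND[max(0, a+b−1)] → w = 0.00
R5: light=0.28, ¬robust=1−0.65=0.35, soiled=0.30; AND[max(0, a+b−1)] → w = 0.00
Rules with consequent 'medium': {R1, R2, R4, R5} → strengths 0.42, 0.00, 0.00, 0.00
Aggregate via t-conorm [min(1, a+b)]: 0.42

0.42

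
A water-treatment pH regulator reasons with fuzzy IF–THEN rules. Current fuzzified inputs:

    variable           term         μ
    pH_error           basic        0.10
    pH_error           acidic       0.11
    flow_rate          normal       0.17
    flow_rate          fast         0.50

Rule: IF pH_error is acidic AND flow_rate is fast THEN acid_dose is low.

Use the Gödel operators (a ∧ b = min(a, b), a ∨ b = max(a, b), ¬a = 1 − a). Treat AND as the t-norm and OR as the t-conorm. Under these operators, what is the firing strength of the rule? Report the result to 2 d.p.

0.11

firing strength: acidic=0.11, fast=0.50; AND[min(a, b)] → w = 0.11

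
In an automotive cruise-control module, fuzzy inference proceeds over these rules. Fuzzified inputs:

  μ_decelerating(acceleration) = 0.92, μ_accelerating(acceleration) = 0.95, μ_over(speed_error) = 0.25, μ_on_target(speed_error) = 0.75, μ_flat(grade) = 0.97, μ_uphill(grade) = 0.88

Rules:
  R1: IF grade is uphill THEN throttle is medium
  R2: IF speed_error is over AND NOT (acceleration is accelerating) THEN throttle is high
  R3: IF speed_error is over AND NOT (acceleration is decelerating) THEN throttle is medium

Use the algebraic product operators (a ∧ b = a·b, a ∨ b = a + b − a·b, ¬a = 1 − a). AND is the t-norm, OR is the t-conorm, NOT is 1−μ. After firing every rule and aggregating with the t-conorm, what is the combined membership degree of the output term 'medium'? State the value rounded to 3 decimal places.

0.882

R1: uphill=0.88 → w = 0.8800
R2: over=0.25, ¬accelerating=1−0.95=0.05; AND[a·b] → w = 0.0125
R3: over=0.25, ¬decelerating=1−0.92=0.08; AND[a·b] → w = 0.0200
Rules with consequent 'medium': {R1, R3} → strengths 0.8800, 0.0200
Aggregate via t-conorm [a + b − a·b]: 0.8824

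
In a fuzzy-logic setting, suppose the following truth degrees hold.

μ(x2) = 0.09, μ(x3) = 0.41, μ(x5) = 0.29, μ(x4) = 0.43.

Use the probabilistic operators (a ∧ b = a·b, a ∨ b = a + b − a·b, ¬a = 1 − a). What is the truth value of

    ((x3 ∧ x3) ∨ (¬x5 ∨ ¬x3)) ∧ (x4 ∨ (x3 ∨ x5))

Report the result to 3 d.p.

0.686

x3 ∧ x3 = a·b on (0.4100, 0.4100) = 0.1681
¬x5 = 1 − 0.2900 = 0.7100
¬x3 = 1 − 0.4100 = 0.5900
¬x5 ∨ ¬x3 = a + b − a·b on (0.7100, 0.5900) = 0.8811
(x3 ∧ x3) ∨ (¬x5 ∨ ¬x3) = a + b − a·b on (0.1681, 0.8811) = 0.9011
x3 ∨ x5 = a + b − a·b on (0.4100, 0.2900) = 0.5811
x4 ∨ (x3 ∨ x5) = a + b − a·b on (0.4300, 0.5811) = 0.7612
((x3 ∧ x3) ∨ (¬x5 ∨ ¬x3)) ∧ (x4 ∨ (x3 ∨ x5)) = a·b on (0.9011, 0.7612) = 0.6859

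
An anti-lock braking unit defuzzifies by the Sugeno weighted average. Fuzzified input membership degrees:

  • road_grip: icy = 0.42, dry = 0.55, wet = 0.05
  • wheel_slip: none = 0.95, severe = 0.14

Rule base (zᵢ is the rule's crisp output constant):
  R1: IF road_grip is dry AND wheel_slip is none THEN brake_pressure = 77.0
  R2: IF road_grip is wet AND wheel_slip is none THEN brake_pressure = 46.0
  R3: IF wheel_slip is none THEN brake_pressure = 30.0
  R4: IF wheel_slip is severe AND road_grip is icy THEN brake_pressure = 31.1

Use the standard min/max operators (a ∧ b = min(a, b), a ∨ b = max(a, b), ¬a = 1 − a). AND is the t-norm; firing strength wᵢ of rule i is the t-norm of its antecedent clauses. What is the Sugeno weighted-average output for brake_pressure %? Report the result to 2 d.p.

R1 (z=77.0): dry=0.55, none=0.95; AND[min(a, b)] → w = 0.55
R2 (z=46.0): wet=0.05, none=0.95; AND[min(a, b)] → w = 0.05
R3 (z=30.0): none=0.95 → w = 0.95
R4 (z=31.1): severe=0.14, icy=0.42; AND[min(a, b)] → w = 0.14
Weighted average = (0.55·77.0 + 0.05·46.0 + 0.95·30.0 + 0.14·31.1) / (0.55 + 0.05 + 0.95 + 0.14)
  = 77.5040 / 1.6900 = 45.86

45.86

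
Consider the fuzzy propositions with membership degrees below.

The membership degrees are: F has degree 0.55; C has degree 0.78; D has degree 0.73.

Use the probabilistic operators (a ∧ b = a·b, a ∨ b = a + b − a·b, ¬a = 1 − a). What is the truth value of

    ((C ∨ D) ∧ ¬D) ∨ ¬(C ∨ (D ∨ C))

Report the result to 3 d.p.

0.264

C ∨ D = a + b − a·b on (0.7800, 0.7300) = 0.9406
¬D = 1 − 0.7300 = 0.2700
(C ∨ D) ∧ ¬D = a·b on (0.9406, 0.2700) = 0.2540
D ∨ C = a + b − a·b on (0.7300, 0.7800) = 0.9406
C ∨ (D ∨ C) = a + b − a·b on (0.7800, 0.9406) = 0.9869
¬(C ∨ (D ∨ C)) = 1 − 0.9869 = 0.0131
((C ∨ D) ∧ ¬D) ∨ ¬(C ∨ (D ∨ C)) = a + b − a·b on (0.2540, 0.0131) = 0.2637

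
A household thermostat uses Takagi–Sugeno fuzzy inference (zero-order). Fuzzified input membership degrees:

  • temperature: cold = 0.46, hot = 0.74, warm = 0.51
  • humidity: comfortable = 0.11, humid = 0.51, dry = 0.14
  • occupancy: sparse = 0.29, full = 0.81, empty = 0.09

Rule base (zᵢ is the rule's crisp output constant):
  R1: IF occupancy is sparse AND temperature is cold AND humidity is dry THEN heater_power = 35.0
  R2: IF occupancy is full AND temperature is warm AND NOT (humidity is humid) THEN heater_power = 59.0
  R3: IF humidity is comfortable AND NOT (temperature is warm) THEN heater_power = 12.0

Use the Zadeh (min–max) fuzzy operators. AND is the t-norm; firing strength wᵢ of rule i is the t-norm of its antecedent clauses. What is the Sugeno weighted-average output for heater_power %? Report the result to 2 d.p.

R1 (z=35.0): sparse=0.29, cold=0.46, dry=0.14; AND[min(a, b)] → w = 0.14
R2 (z=59.0): full=0.81, warm=0.51, ¬humid=1−0.51=0.49; AND[min(a, b)] → w = 0.49
R3 (z=12.0): comfortable=0.11, ¬warm=1−0.51=0.49; AND[min(a, b)] → w = 0.11
Weighted average = (0.14·35.0 + 0.49·59.0 + 0.11·12.0) / (0.14 + 0.49 + 0.11)
  = 35.1300 / 0.7400 = 47.47

47.47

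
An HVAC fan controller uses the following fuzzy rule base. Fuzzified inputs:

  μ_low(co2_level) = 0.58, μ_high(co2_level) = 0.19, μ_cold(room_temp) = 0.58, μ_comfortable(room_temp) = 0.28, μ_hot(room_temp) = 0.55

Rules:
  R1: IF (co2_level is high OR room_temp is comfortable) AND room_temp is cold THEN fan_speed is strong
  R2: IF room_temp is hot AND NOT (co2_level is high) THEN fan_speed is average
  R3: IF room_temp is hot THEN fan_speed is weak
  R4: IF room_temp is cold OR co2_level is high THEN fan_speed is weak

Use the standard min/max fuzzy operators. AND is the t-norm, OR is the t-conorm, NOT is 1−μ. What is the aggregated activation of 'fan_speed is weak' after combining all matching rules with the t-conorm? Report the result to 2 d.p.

0.58

R1: (high=0.19 OR comfortable=0.28) = 0.28; AND[min(a, b)] with cold=0.58 → w = 0.28
R2: hot=0.55, ¬high=1−0.19=0.81; AND[min(a, b)] → w = 0.55
R3: hot=0.55 → w = 0.55
R4: cold=0.58, high=0.19; OR[max(a, b)] → w = 0.58
Rules with consequent 'weak': {R3, R4} → strengths 0.55, 0.58
Aggregate via t-conorm [max(a, b)]: 0.58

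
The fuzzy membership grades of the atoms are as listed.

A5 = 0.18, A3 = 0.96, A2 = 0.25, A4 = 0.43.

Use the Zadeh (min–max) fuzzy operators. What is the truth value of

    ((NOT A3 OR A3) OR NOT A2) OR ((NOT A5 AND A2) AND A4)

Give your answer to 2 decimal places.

0.96

NOT A3 = 1 − 0.96 = 0.04
NOT A3 OR A3 = max(a, b) on (0.04, 0.96) = 0.96
NOT A2 = 1 − 0.25 = 0.75
(NOT A3 OR A3) OR NOT A2 = max(a, b) on (0.96, 0.75) = 0.96
NOT A5 = 1 − 0.18 = 0.82
NOT A5 AND A2 = min(a, b) on (0.82, 0.25) = 0.25
(NOT A5 AND A2) AND A4 = min(a, b) on (0.25, 0.43) = 0.25
((NOT A3 OR A3) OR NOT A2) OR ((NOT A5 AND A2) AND A4) = max(a, b) on (0.96, 0.25) = 0.96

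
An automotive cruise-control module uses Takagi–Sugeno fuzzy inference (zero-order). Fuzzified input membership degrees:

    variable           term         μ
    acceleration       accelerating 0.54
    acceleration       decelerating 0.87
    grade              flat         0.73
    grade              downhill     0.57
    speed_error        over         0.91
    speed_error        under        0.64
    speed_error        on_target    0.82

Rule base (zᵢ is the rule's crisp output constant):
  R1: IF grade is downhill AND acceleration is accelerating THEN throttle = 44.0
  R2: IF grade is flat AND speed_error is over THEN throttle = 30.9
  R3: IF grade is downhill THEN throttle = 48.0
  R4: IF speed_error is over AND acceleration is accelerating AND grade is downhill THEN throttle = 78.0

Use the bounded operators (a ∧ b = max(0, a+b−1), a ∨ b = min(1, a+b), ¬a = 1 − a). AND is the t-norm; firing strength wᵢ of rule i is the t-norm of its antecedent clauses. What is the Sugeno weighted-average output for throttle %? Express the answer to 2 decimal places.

39.95

R1 (z=44.0): downhill=0.57, accelerating=0.54; AND[max(0, a+b−1)] → w = 0.11
R2 (z=30.9): flat=0.73, over=0.91; AND[max(0, a+b−1)] → w = 0.64
R3 (z=48.0): downhill=0.57 → w = 0.57
R4 (z=78.0): over=0.91, accelerating=0.54, downhill=0.57; AND[max(0, a+b−1)] → w = 0.02
Weighted average = (0.11·44.0 + 0.64·30.9 + 0.57·48.0 + 0.02·78.0) / (0.11 + 0.64 + 0.57 + 0.02)
  = 53.5360 / 1.3400 = 39.95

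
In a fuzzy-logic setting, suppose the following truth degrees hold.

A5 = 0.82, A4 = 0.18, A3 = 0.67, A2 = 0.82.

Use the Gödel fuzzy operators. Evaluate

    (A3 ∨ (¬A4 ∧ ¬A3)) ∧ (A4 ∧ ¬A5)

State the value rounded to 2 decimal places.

¬A4 = 1 − 0.18 = 0.82
¬A3 = 1 − 0.67 = 0.33
¬A4 ∧ ¬A3 = min(a, b) on (0.82, 0.33) = 0.33
A3 ∨ (¬A4 ∧ ¬A3) = max(a, b) on (0.67, 0.33) = 0.67
¬A5 = 1 − 0.82 = 0.18
A4 ∧ ¬A5 = min(a, b) on (0.18, 0.18) = 0.18
(A3 ∨ (¬A4 ∧ ¬A3)) ∧ (A4 ∧ ¬A5) = min(a, b) on (0.67, 0.18) = 0.18

0.18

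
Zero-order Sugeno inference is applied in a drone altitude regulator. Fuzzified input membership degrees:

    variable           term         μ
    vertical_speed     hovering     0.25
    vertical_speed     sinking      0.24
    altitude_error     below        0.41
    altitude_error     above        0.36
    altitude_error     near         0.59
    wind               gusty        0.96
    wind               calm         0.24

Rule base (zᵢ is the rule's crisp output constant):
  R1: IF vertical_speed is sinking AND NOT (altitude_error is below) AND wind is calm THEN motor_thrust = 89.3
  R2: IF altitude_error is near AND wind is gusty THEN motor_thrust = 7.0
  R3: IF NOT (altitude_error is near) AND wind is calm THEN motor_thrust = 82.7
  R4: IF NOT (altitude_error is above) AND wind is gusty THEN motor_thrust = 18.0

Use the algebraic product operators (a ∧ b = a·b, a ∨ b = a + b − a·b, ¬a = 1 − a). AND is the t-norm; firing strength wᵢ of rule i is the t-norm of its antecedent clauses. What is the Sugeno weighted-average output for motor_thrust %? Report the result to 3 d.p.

19.949

R1 (z=89.3): sinking=0.24, ¬below=1−0.41=0.59, calm=0.24; AND[a·b] → w = 0.0340
R2 (z=7.0): near=0.59, gusty=0.96; AND[a·b] → w = 0.5664
R3 (z=82.7): ¬near=1−0.59=0.41, calm=0.24; AND[a·b] → w = 0.0984
R4 (z=18.0): ¬above=1−0.36=0.64, gusty=0.96; AND[a·b] → w = 0.6144
Weighted average = (0.0340·89.3 + 0.5664·7.0 + 0.0984·82.7 + 0.6144·18.0) / (0.0340 + 0.5664 + 0.0984 + 0.6144)
  = 26.1965 / 1.3132 = 19.949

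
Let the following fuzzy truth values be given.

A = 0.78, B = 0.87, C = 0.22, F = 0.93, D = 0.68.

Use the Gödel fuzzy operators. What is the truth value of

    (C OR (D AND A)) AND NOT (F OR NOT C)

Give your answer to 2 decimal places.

D AND A = min(a, b) on (0.68, 0.78) = 0.68
C OR (D AND A) = max(a, b) on (0.22, 0.68) = 0.68
NOT C = 1 − 0.22 = 0.78
F OR NOT C = max(a, b) on (0.93, 0.78) = 0.93
NOT (F OR NOT C) = 1 − 0.93 = 0.07
(C OR (D AND A)) AND NOT (F OR NOT C) = min(a, b) on (0.68, 0.07) = 0.07

0.07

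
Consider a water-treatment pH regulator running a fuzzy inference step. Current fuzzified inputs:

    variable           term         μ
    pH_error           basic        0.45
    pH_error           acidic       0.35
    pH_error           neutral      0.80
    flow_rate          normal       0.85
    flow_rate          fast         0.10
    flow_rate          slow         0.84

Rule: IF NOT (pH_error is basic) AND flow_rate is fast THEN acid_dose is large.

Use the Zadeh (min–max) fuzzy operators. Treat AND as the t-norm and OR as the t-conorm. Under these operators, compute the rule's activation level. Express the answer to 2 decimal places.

0.10

firing strength: ¬basic=1−0.45=0.55, fast=0.10; AND[min(a, b)] → w = 0.10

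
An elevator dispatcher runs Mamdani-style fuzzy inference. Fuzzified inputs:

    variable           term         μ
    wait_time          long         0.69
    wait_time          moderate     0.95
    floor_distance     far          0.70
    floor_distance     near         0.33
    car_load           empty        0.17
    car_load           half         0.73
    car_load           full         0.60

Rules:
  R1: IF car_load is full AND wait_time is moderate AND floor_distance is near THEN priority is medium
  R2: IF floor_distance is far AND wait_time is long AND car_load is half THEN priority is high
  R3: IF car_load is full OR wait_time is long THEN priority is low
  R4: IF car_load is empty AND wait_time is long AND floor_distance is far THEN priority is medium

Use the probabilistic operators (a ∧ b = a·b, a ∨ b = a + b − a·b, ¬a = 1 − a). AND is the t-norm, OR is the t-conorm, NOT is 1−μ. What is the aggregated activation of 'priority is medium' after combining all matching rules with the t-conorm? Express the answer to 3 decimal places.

0.255

R1: full=0.60, moderate=0.95, near=0.33; AND[a·b] → w = 0.1881
R2: far=0.70, long=0.69, half=0.73; AND[a·b] → w = 0.3526
R3: full=0.60, long=0.69; OR[a + b − a·b] → w = 0.8760
R4: empty=0.17, long=0.69, far=0.70; AND[a·b] → w = 0.0821
Rules with consequent 'medium': {R1, R4} → strengths 0.1881, 0.0821
Aggregate via t-conorm [a + b − a·b]: 0.2548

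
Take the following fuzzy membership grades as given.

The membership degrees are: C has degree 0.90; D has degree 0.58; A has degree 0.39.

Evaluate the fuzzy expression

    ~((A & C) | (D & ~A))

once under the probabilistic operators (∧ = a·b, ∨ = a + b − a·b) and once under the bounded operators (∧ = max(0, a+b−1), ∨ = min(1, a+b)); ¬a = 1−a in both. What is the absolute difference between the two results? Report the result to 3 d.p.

0.101

Under probabilistic:
  A & C = a·b on (0.3900, 0.9000) = 0.3510
  ~A = 1 − 0.3900 = 0.6100
  D & ~A = a·b on (0.5800, 0.6100) = 0.3538
  (A & C) | (D & ~A) = a + b − a·b on (0.3510, 0.3538) = 0.5806
  ~((A & C) | (D & ~A)) = 1 − 0.5806 = 0.4194
  → value = 0.4194
Under bounded:
  A & C = max(0, a+b−1) on (0.39, 0.90) = 0.29
  ~A = 1 − 0.39 = 0.61
  D & ~A = max(0, a+b−1) on (0.58, 0.61) = 0.19
  (A & C) | (D & ~A) = min(1, a+b) on (0.29, 0.19) = 0.48
  ~((A & C) | (D & ~A)) = 1 − 0.48 = 0.52
  → value = 0.5200
|0.4194 − 0.5200| = 0.101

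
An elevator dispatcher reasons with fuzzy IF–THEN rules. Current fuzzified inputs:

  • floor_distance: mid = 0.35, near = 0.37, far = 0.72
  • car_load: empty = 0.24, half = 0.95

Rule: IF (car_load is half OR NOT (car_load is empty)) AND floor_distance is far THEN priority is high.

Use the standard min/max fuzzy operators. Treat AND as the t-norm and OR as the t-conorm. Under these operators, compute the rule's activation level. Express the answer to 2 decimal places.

firing strength: (half=0.95 OR ¬empty=1−0.24=0.76) = 0.95; AND[min(a, b)] with far=0.72 → w = 0.72

0.72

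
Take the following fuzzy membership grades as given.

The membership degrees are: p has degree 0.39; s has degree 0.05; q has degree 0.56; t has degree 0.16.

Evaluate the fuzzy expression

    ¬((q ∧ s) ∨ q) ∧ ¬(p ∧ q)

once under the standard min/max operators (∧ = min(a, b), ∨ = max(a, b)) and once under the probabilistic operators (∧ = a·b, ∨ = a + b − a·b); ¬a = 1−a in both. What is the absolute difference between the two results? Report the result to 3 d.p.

Under standard min/max:
  q ∧ s = min(a, b) on (0.56, 0.05) = 0.05
  (q ∧ s) ∨ q = max(a, b) on (0.05, 0.56) = 0.56
  ¬((q ∧ s) ∨ q) = 1 − 0.56 = 0.44
  p ∧ q = min(a, b) on (0.39, 0.56) = 0.39
  ¬(p ∧ q) = 1 − 0.39 = 0.61
  ¬((q ∧ s) ∨ q) ∧ ¬(p ∧ q) = min(a, b) on (0.44, 0.61) = 0.44
  → value = 0.4400
Under probabilistic:
  q ∧ s = a·b on (0.5600, 0.0500) = 0.0280
  (q ∧ s) ∨ q = a + b − a·b on (0.0280, 0.5600) = 0.5723
  ¬((q ∧ s) ∨ q) = 1 − 0.5723 = 0.4277
  p ∧ q = a·b on (0.3900, 0.5600) = 0.2184
  ¬(p ∧ q) = 1 − 0.2184 = 0.7816
  ¬((q ∧ s) ∨ q) ∧ ¬(p ∧ q) = a·b on (0.4277, 0.7816) = 0.3343
  → value = 0.3343
|0.4400 − 0.3343| = 0.106

0.106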